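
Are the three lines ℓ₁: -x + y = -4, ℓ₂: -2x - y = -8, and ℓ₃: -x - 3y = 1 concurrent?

No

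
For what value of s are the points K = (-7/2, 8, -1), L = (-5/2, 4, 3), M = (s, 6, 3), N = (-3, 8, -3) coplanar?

Normal to plane KLN: n = (8, 4, 2); plane equation n·P = 2.
Requiring n·M = 2: (8)s + (30) = 2.
So s = -7/2.

-7/2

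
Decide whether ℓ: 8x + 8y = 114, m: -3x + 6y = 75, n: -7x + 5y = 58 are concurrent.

No

The three lines meet at one point iff the augmented coefficient matrix [aᵢ bᵢ cᵢ] has rank < 3, i.e. its determinant vanishes.
Here the determinant is 54.
Nonzero, so no common point exists.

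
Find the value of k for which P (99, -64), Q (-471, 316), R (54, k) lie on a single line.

The three points are collinear iff det[PQ; PR] = 0.
This determinant is linear in k: (-570)k + (-19380) = 0, so k = -34.

-34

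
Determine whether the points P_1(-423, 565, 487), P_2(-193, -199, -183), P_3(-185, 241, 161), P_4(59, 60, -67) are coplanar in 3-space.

The four points are coplanar iff the 3×3 determinant with rows P_1P_2, P_1P_3, P_1P_4 is zero.
Rows: (230, -764, -670), (238, -324, -326), (482, -505, -554).
Expanding along the first row: (230)(14866) − (-764)(25280) + (-670)(35978) = -1372160.
Nonzero ⇒ not coplanar.

No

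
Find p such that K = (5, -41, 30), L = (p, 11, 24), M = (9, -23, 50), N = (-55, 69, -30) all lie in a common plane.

Normal to plane KMN: n = (-3280, -960, 1520); plane equation n·P = 68560.
Requiring n·L = 68560: (-3280)p + (25920) = 68560.
So p = -13.

-13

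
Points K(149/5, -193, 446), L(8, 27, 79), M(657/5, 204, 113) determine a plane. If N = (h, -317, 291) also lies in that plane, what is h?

Coplanarity requires KL · (KM × KN) = 0.
KL = (-109/5, 220, -367), KM = (508/5, 397, -333); the triple product is linear in h with coefficient 72439 and constant term 40855596/5.
Setting it to zero: h = -564/5.

-564/5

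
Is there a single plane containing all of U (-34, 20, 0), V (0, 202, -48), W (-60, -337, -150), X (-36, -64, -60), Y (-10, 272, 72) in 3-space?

Yes

The plane through U, V, W has normal n = UV × UW = (-44436, 6348, -7406) and equation n·P = 1637784.
Checking the remaining points: n·X = 1637784, n·Y = 1637784.
All equal 1637784, so all 5 points lie in one plane.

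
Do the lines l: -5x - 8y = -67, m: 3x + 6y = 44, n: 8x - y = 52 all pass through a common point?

No

Intersecting l and m: solving the 2×2 system gives (x, y) = (25/3, 19/6).
Substitute into n: (8)(25/3) + (-1)(19/6) = 127/2.
But n requires 52 ≠ 127/2, so the three lines have no common point.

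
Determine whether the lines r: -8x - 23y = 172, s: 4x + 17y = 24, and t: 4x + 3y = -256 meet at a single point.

Yes

Lines aᵢx + bᵢy = cᵢ with pairwise distinct directions are concurrent exactly when det[aᵢ bᵢ cᵢ] = 0.
Here the determinant is 0.
It vanishes, so the lines are concurrent at (-79, 20).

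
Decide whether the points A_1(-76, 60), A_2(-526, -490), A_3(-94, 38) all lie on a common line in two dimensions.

A_1A_2 = (-450, -550), A_1A_3 = (-18, -22).
det[A_1A_2; A_1A_3] = (-450)(-22) − (-550)(-18) = 0.
The determinant is zero, so the points are collinear.

Yes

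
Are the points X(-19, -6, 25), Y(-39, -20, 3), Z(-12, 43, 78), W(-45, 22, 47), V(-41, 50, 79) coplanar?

The plane through X, Y, Z has normal n = XY × XZ = (336, 906, -882) and equation n·P = -33870.
Checking the remaining points: n·W = -36642, n·V = -38154.
Since n·W = -36642 ≠ -33870, W is off the plane and the points are not all coplanar.

No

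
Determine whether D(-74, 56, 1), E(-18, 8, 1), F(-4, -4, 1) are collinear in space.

Yes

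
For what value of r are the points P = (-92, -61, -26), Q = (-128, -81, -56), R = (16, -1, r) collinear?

64

Collinearity requires PQ × PR = 0; each component is linear in r.
The x-component gives (-20)r + (1280) = 0, so r = 64.
The remaining components then also vanish.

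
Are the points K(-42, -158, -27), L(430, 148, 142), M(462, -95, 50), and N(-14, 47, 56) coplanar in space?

With K as base: KL = (472, 306, 169), KM = (504, 63, 77), KN = (28, 205, 83).
KM × KN = (-10556, -39676, 101556).
KL · (KM × KN) = 39676.
Since 39676 ≠ 0, the four points are not coplanar.

No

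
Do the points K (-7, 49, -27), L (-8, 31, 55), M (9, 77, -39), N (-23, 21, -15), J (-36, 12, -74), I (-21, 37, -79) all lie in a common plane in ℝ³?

The plane through K, L, M has normal n = KL × KM = (-2080, 1300, 260) and equation n·P = 71240.
Checking the remaining points: n·N = 71240, n·J = 71240, n·I = 71240.
All equal 71240, so all 6 points lie in one plane.

Yes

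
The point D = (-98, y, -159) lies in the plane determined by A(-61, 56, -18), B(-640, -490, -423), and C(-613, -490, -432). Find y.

-84

A normal to the plane is n = AB × AC = (4914, -16146, 14742).
D lies in the plane iff n · AD = 0.
This gives (-16146)y + (-1356264) = 0, so y = -84.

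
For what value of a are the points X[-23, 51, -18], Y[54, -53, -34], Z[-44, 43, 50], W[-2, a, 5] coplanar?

7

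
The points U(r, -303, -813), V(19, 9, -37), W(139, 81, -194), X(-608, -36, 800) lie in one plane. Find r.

587

The points are coplanar iff UV · (UW × UX) = 0.
Expanding, this is linear in r: (-53199)r + (31227813) = 0.
So r = 587.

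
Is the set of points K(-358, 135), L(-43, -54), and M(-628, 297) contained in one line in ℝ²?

KL = (315, -189), KM = (-270, 162).
Checking proportionality: KM = -6/7·KL, so the vectors are parallel and the points are collinear.

Yes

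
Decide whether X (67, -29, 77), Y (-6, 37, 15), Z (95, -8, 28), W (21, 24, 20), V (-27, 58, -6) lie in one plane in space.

Yes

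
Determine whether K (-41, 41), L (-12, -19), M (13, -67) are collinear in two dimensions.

KL = (29, -60), KM = (54, -108).
det[KL; KM] = (29)(-108) − (-60)(54) = 108.
The determinant is nonzero, so they are not collinear.

No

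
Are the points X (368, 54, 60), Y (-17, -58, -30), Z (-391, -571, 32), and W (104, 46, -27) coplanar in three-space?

With X as base: XY = (-385, -112, -90), XZ = (-759, -625, -28), XW = (-264, -8, -87).
XZ × XW = (54151, -58641, -158928).
XY · (XZ × XW) = 23177.
Since 23177 ≠ 0, the four points are not coplanar.

No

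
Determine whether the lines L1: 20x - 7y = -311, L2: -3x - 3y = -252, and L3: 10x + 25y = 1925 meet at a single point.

The three lines meet at one point iff the augmented coefficient matrix [aᵢ bᵢ cᵢ] has rank < 3, i.e. its determinant vanishes.
Here the determinant is 1710.
Nonzero, so no common point exists.

No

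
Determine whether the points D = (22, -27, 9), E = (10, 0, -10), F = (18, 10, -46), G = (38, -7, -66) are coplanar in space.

The four points are coplanar iff the 3×3 determinant with rows DE, DF, DG is zero.
Rows: (-12, 27, -19), (-4, 37, -55), (16, 20, -75).
Expanding along the first row: (-12)(-1675) − (27)(1180) + (-19)(-672) = 1008.
Nonzero ⇒ not coplanar.

No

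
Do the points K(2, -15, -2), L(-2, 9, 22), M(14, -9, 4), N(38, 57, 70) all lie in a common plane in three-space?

Yes

With K as base: KL = (-4, 24, 24), KM = (12, 6, 6), KN = (36, 72, 72).
KM × KN = (0, -648, 648).
KL · (KM × KN) = 0.
The scalar triple product vanishes, so the four points are coplanar.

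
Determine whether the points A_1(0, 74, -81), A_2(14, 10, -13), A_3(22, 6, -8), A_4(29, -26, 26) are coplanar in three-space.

A normal to the plane through A_1, A_2, A_3 is n = A_1A_2 × A_1A_3 = (-48, 474, 456).
The plane has equation n·P = -1860. For A_4: n·A_4 = -1860.
Equal, so A_4 lies in the plane and all four are coplanar.

Yes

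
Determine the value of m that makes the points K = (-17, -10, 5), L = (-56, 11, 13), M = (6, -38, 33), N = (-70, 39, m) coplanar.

-27

Coplanarity ⇔ det[KL; KM; KN] = 0.
Expanding, this is linear in m: (609)m + (16443) = 0.
So m = -27.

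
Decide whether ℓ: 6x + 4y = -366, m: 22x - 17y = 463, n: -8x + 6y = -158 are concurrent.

Yes

Intersecting ℓ and m: solving the 2×2 system gives (x, y) = (-23, -57).
Substitute into n: (-8)(-23) + (6)(-57) = -158.
This equals -158, so (-23, -57) lies on all three lines and they are concurrent.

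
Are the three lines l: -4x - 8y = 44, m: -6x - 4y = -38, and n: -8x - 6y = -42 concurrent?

Intersecting l and m: solving the 2×2 system gives (x, y) = (15, -13).
Substitute into n: (-8)(15) + (-6)(-13) = -42.
This equals -42, so (15, -13) lies on all three lines and they are concurrent.

Yes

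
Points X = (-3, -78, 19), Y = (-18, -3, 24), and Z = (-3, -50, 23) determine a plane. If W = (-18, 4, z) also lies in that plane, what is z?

A normal to the plane is n = XY × XZ = (160, 60, -420).
W lies in the plane iff n · XW = 0.
This gives (-420)z + (10500) = 0, so z = 25.

25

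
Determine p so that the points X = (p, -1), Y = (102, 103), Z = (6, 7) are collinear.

The three points are collinear iff det[XY; XZ] = 0.
This determinant is linear in p: (96)p + (192) = 0, so p = -2.

-2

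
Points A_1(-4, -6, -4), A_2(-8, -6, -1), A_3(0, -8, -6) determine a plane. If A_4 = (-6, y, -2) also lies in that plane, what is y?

-7

The plane through A_1, A_2, A_3 has equation 6x + 4y + 8z = -80.
Substituting A_4: (4)y + (-52) = -80, so y = -7.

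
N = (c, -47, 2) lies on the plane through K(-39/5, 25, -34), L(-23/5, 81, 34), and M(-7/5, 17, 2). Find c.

The plane through K, L, M has equation 2560x + 320y − 384z = 1088.
Substituting N: (2560)c + (-15808) = 1088, so c = 33/5.

33/5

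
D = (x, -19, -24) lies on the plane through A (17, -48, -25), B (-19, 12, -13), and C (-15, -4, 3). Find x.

Coplanarity requires AB · (AC × AD) = 0.
AB = (-36, 60, 12), AC = (-32, 44, 28); the triple product is linear in x with coefficient 1152 and constant term -1152.
Setting it to zero: x = 1.

1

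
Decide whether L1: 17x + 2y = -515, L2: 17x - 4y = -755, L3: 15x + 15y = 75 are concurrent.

Yes

Lines aᵢx + bᵢy = cᵢ with pairwise distinct directions are concurrent exactly when det[aᵢ bᵢ cᵢ] = 0.
Here the determinant is 0.
It vanishes, so the lines are concurrent at (-35, 40).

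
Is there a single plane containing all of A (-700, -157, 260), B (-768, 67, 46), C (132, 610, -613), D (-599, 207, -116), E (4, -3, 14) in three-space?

No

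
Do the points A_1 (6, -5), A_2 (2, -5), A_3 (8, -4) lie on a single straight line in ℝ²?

No

A_1A_2 = (-4, 0), A_1A_3 = (2, 1).
If collinear, A_1A_3 would be a scalar multiple of A_1A_2. But (-4)·(1) ≠ (0)·(2) (difference -4), so they are not parallel; the points are not collinear.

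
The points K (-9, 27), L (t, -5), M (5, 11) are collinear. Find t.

Collinearity: (L − K) must be parallel to (M − K) = (14, -16).
Cross-multiplying the components: (t − (-9))·(-16) = (-32)·(14).
Solving gives t = 19.

19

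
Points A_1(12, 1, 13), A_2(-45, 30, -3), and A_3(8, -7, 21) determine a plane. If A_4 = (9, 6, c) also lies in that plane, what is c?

9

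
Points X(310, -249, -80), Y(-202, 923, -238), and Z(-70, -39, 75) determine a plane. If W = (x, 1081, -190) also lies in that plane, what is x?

Coplanarity requires XY · (XZ × XW) = 0.
XY = (-512, 1172, -158), XZ = (-380, 210, 155); the triple product is linear in x with coefficient 214840 and constant term 81639200.
Setting it to zero: x = -380.

-380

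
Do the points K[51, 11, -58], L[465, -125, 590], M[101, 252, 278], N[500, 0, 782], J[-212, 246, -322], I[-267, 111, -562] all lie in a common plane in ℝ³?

No

The plane through K, L, M has normal n = KL × KM = (-201864, -106704, 106574) and equation n·P = -17650100.
Checking the remaining points: n·N = -17591132, n·J = -17770844, n·I = -17841044.
Since n·N = -17591132 ≠ -17650100, N is off the plane and the points are not all coplanar.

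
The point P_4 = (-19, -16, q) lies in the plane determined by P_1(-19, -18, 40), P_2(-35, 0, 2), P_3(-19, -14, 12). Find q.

Coplanarity requires P_1P_2 · (P_1P_3 × P_1P_4) = 0.
P_1P_2 = (-16, 18, -38), P_1P_3 = (0, 4, -28); the triple product is linear in q with coefficient -64 and constant term 1664.
Setting it to zero: q = 26.

26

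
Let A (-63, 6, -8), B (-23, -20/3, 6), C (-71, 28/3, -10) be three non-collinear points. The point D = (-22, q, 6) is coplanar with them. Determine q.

-22/3

Coplanarity requires AB · (AC × AD) = 0.
AB = (40, -38/3, 14), AC = (-8, 10/3, -2); the triple product is linear in q with coefficient -32 and constant term -704/3.
Setting it to zero: q = -22/3.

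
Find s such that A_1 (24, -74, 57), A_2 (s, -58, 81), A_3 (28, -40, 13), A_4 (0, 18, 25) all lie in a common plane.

8

Normal to plane A_1A_3A_4: n = (2960, 1184, 1184); plane equation n·P = 50912.
Requiring n·A_2 = 50912: (2960)s + (27232) = 50912.
So s = 8.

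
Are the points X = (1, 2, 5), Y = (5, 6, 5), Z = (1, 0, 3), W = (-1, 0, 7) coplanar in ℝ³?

The four points are coplanar iff the 3×3 determinant with rows XY, XZ, XW is zero.
Rows: (4, 4, 0), (0, -2, -2), (-2, -2, 2).
Expanding along the first row: (4)(-8) − (4)(-4) + (0)(-4) = -16.
Nonzero ⇒ not coplanar.

No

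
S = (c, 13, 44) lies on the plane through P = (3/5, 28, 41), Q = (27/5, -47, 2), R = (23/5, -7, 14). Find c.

Coplanarity requires PQ · (PR × PS) = 0.
PQ = (24/5, -75, -39), PR = (4, -35, -27); the triple product is linear in c with coefficient 660 and constant term 396.
Setting it to zero: c = -3/5.

-3/5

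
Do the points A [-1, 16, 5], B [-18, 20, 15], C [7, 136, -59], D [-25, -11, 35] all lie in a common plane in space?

Yes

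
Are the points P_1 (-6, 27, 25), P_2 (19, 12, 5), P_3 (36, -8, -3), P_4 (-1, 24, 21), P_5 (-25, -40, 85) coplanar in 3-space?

The plane through P_1, P_2, P_3 has normal n = P_1P_2 × P_1P_3 = (-280, -140, -245) and equation n·P = -8225.
Checking the remaining points: n·P_4 = -8225, n·P_5 = -8225.
All equal -8225, so all 5 points lie in one plane.

Yes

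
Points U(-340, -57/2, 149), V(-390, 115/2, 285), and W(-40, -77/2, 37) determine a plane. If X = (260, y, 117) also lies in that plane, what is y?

179/2

The plane through U, V, W has equation −8272x + 35200y − 25300z = -1960420.
Substituting X: (35200)y + (-5110820) = -1960420, so y = 179/2.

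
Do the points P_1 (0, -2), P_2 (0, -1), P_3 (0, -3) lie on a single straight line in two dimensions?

Yes

P_1P_2 = (0, 1), P_1P_3 = (0, -1).
Twice the signed area of △P_1P_2P_3 is (0)(-1) − (1)(0) = 0.
The triangle is degenerate (zero area), so the points are collinear.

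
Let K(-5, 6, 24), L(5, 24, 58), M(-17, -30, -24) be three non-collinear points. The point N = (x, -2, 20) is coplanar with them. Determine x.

-5

A normal to the plane is n = KL × KM = (360, 72, -144).
N lies in the plane iff n · KN = 0.
This gives (360)x + (1800) = 0, so x = -5.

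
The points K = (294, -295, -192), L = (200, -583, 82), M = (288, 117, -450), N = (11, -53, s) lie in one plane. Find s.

Normal to plane KLM: n = (-38584, -25896, -40456); plane equation n·P = 4063176.
Requiring n·N = 4063176: (-40456)s + (948064) = 4063176.
So s = -77.

-77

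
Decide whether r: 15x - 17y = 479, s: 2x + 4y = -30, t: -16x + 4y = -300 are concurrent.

Lines aᵢx + bᵢy = cᵢ with pairwise distinct directions are concurrent exactly when det[aᵢ bᵢ cᵢ] = 0.
Here the determinant is -72.
Nonzero, so no common point exists.

No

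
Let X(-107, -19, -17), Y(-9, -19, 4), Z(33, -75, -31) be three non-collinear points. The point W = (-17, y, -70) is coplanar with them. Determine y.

The plane through X, Y, Z has equation 1176x + 4312y − 5488z = -114464.
Substituting W: (4312)y + (364168) = -114464, so y = -111.

-111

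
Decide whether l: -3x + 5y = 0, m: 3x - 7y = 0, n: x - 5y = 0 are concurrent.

Intersecting l and m: solving the 2×2 system gives (x, y) = (0, 0).
Substitute into n: (1)(0) + (-5)(0) = 0.
This equals 0, so (0, 0) lies on all three lines and they are concurrent.

Yes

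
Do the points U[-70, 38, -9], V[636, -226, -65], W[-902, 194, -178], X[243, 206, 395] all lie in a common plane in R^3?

With U as base: UV = (706, -264, -56), UW = (-832, 156, -169), UX = (313, 168, 404).
UW × UX = (91416, 283231, -188604).
UV · (UW × UX) = 328536.
Since 328536 ≠ 0, the four points are not coplanar.

No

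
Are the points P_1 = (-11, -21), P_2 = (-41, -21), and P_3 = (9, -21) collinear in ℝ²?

P_1P_2 = (-30, 0), P_1P_3 = (20, 0).
det[P_1P_2; P_1P_3] = (-30)(0) − (0)(20) = 0.
The determinant is zero, so the points are collinear.

Yes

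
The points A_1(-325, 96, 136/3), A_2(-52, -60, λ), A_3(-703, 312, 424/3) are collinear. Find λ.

-24

Direction A_1A_3 = (-378, 216, 96). From the x-coordinate of A_2, the parameter along the line is τ = (-52 − (-325))/(-378) = -13/18.
Then λ = 136/3 + (-13/18)·(96) = -24.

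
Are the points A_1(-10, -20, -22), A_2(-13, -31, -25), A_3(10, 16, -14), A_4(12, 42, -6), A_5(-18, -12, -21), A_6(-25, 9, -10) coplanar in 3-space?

No

The plane through A_1, A_2, A_3 has normal n = A_1A_2 × A_1A_3 = (20, -36, 112) and equation n·P = -1944.
Checking the remaining points: n·A_4 = -1944, n·A_5 = -2280, n·A_6 = -1944.
Since n·A_5 = -2280 ≠ -1944, A_5 is off the plane and the points are not all coplanar.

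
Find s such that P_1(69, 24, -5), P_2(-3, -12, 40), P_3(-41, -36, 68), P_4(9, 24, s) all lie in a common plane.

7

The points are coplanar iff P_1P_2 · (P_1P_3 × P_1P_4) = 0.
Expanding, this is linear in s: (360)s + (-2520) = 0.
So s = 7.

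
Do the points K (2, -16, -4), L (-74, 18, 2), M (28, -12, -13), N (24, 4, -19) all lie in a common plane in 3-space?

Yes

A normal to the plane through K, L, M is n = KL × KM = (-330, -528, -1188).
The plane has equation n·P = 12540. For N: n·N = 12540.
Equal, so N lies in the plane and all four are coplanar.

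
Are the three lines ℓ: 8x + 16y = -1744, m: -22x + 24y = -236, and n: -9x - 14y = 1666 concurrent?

Yes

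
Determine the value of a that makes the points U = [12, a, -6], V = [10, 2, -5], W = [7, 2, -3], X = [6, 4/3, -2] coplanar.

The points are coplanar iff UV · (UW × UX) = 0.
Expanding, this is linear in a: (-1)a + (4/3) = 0.
So a = 4/3.

4/3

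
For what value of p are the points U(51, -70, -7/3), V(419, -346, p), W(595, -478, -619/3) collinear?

Collinearity requires UV × UW = 0; each component is linear in p.
The x-component gives (408)p + (57256) = 0, so p = -421/3.
The remaining components then also vanish.

-421/3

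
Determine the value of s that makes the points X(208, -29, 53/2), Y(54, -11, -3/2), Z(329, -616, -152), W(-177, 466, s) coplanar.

Coplanarity ⇔ det[XY; XZ; XW] = 0.
Expanding, this is linear in s: (88220)s + (-10057080) = 0.
So s = 114.

114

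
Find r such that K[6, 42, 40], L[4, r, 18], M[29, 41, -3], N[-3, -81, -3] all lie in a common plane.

-11

Coplanarity ⇔ det[KL; KM; KN] = 0.
Expanding, this is linear in r: (1376)r + (15136) = 0.
So r = -11.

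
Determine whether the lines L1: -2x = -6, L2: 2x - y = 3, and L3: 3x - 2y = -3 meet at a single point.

The three lines meet at one point iff the augmented coefficient matrix [aᵢ bᵢ cᵢ] has rank < 3, i.e. its determinant vanishes.
Here the determinant is -12.
Nonzero, so no common point exists.

No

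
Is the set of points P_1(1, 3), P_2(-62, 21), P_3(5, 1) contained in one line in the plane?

No

P_1P_2 = (-63, 18), P_1P_3 = (4, -2).
Twice the signed area of △P_1P_2P_3 is (-63)(-2) − (18)(4) = 54.
The area is nonzero, so the three points are not collinear.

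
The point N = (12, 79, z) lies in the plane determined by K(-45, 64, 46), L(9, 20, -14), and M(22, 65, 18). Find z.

Coplanarity requires KL · (KM × KN) = 0.
KL = (54, -44, -60), KM = (67, 1, -28); the triple product is linear in z with coefficient 3002 and constant term -102068.
Setting it to zero: z = 34.

34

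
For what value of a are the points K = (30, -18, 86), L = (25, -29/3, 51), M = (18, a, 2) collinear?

2

Collinearity requires KL × KM = 0; each component is linear in a.
The x-component gives (35)a + (-70) = 0, so a = 2.
The remaining components then also vanish.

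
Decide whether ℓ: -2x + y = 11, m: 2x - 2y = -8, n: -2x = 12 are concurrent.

Intersecting ℓ and m: solving the 2×2 system gives (x, y) = (-7, -3).
Substitute into n: (-2)(-7) + (0)(-3) = 14.
But n requires 12 ≠ 14, so the three lines have no common point.

No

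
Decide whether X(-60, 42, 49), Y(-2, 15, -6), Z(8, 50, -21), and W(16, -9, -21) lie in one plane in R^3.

With X as base: XY = (58, -27, -55), XZ = (68, 8, -70), XW = (76, -51, -70).
XZ × XW = (-4130, -560, -4076).
XY · (XZ × XW) = -240.
Since -240 ≠ 0, the four points are not coplanar.

No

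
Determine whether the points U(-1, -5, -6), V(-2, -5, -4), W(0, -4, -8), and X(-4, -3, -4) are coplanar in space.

A normal to the plane through U, V, W is n = UV × UW = (-2, 0, -1).
The plane has equation n·P = 8. For X: n·X = 12.
12 ≠ 8, so X is off the plane.

No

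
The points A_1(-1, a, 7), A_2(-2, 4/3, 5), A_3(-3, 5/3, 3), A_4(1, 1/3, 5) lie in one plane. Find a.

1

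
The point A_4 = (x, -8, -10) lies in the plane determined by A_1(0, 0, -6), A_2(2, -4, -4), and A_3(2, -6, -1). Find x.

8

Coplanarity requires A_1A_2 · (A_1A_3 × A_1A_4) = 0.
A_1A_2 = (2, -4, 2), A_1A_3 = (2, -6, 5); the triple product is linear in x with coefficient -8 and constant term 64.
Setting it to zero: x = 8.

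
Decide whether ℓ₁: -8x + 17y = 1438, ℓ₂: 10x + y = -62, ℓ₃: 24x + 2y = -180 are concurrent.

Intersecting ℓ₁ and ℓ₂: solving the 2×2 system gives (x, y) = (-14, 78).
Substitute into ℓ₃: (24)(-14) + (2)(78) = -180.
This equals -180, so (-14, 78) lies on all three lines and they are concurrent.

Yes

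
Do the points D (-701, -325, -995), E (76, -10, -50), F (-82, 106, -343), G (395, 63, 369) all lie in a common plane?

With D as base: DE = (777, 315, 945), DF = (619, 431, 652), DG = (1096, 388, 1364).
DF × DG = (334908, -129724, -232204).
DE · (DF × DG) = -72324.
Since -72324 ≠ 0, the four points are not coplanar.

No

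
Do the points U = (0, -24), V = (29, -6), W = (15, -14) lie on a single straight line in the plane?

UV = (29, 18), UW = (15, 10).
det[UV; UW] = (29)(10) − (18)(15) = 20.
The determinant is nonzero, so they are not collinear.

No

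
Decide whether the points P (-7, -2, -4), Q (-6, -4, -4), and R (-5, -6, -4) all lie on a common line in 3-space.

Yes

PQ = (1, -2, 0), PR = (2, -4, 0).
Each component of PR is 2 times the corresponding component of PQ, so PR = 2·PQ and the points are collinear.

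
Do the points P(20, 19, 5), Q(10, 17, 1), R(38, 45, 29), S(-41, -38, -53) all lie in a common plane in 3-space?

Yes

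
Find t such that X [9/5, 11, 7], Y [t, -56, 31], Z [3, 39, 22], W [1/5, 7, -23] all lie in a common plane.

Normal to plane XZW: n = (-780, 12, 40); plane equation n·P = -992.
Requiring n·Y = -992: (-780)t + (568) = -992.
So t = 2.

2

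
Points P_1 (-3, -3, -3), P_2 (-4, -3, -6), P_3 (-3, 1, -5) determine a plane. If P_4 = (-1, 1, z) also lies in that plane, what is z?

1

A normal to the plane is n = P_1P_2 × P_1P_3 = (12, -2, -4).
P_4 lies in the plane iff n · P_1P_4 = 0.
This gives (-4)z + (4) = 0, so z = 1.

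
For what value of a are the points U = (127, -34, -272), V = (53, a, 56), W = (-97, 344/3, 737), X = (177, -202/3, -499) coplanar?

44/3

Normal to plane UWX: n = (-114, -398, 100/3); plane equation n·P = -30038/3.
Requiring n·V = -30038/3: (-398)a + (-12526/3) = -30038/3.
So a = 44/3.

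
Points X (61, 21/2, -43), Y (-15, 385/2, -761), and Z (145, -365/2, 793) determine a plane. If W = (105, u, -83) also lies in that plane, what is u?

-365/2

A normal to the plane is n = XY × XZ = (13578, 3224, -620).
W lies in the plane iff n · XW = 0.
This gives (3224)u + (588380) = 0, so u = -365/2.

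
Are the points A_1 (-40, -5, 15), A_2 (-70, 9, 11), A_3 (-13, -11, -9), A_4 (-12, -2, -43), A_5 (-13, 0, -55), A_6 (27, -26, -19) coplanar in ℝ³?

The plane through A_1, A_2, A_3 has normal n = A_1A_2 × A_1A_3 = (-360, -828, -198) and equation n·P = 15570.
Checking the remaining points: n·A_4 = 14490, n·A_5 = 15570, n·A_6 = 15570.
Since n·A_4 = 14490 ≠ 15570, A_4 is off the plane and the points are not all coplanar.

No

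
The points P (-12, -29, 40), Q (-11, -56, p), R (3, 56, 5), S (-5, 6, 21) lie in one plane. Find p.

19

Coplanarity ⇔ det[PQ; PR; PS] = 0.
Expanding, this is linear in p: (-70)p + (1330) = 0.
So p = 19.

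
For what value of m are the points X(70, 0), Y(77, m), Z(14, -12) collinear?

The three points are collinear iff det[XY; XZ] = 0.
This determinant is linear in m: (56)m + (-84) = 0, so m = 3/2.

3/2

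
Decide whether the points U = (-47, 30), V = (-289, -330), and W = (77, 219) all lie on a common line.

No

UV = (-242, -360), UW = (124, 189).
If collinear, UW would be a scalar multiple of UV. But (-242)·(189) ≠ (-360)·(124) (difference -1098), so they are not parallel; the points are not collinear.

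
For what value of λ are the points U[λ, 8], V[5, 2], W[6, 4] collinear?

8

Collinearity: (U − V) must be parallel to (W − V) = (1, 2).
Cross-multiplying the components: (λ − 5)·(2) = (6)·(1).
Solving gives λ = 8.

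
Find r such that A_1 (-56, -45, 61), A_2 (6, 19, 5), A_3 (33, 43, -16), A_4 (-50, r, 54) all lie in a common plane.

-37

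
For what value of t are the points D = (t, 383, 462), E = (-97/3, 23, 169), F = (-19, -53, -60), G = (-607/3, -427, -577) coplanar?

683/3

The points are coplanar iff DE · (DF × DG) = 0.
Expanding, this is linear in t: (46354)t + (-31659782/3) = 0.
So t = 683/3.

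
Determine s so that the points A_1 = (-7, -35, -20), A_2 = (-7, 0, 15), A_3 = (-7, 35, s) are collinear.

50

Direction A_1A_2 = (0, 35, 35). From the y-coordinate of A_3, the parameter along the line is τ = (35 − (-35))/35 = 2.
Then s = (-20) + 2·(35) = 50.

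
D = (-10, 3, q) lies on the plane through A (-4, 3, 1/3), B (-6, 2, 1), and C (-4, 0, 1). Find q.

5/3

Coplanarity requires AB · (AC × AD) = 0.
AB = (-2, -1, 2/3), AC = (0, -3, 2/3); the triple product is linear in q with coefficient 6 and constant term -10.
Setting it to zero: q = 5/3.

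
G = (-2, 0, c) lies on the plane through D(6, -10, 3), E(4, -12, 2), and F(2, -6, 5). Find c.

A normal to the plane is n = DE × DF = (0, 8, -16).
G lies in the plane iff n · DG = 0.
This gives (-16)c + (128) = 0, so c = 8.

8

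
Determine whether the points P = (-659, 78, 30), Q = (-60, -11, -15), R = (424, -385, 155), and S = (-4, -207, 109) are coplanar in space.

Yes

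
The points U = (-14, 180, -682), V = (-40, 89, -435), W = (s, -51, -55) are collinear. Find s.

-80

Direction UV = (-26, -91, 247). From the y-coordinate of W, the parameter along the line is τ = (-51 − 180)/(-91) = 33/13.
Then s = (-14) + 33/13·(-26) = -80.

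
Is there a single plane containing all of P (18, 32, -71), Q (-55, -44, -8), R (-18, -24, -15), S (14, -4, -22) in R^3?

No

With P as base: PQ = (-73, -76, 63), PR = (-36, -56, 56), PS = (-4, -36, 49).
PR × PS = (-728, 1540, 1072).
PQ · (PR × PS) = 3640.
Since 3640 ≠ 0, the four points are not coplanar.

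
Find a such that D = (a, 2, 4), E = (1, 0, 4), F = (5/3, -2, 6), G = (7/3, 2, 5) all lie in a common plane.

The points are coplanar iff DE · (DF × DG) = 0.
Expanding, this is linear in a: (6)a + (-10) = 0.
So a = 5/3.

5/3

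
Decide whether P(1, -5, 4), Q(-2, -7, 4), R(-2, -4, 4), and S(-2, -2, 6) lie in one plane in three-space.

No

The four points are coplanar iff the 3×3 determinant with rows PQ, PR, PS is zero.
Rows: (-3, -2, 0), (-3, 1, 0), (-3, 3, 2).
Expanding along the first row: (-3)(2) − (-2)(-6) + (0)(-6) = -18.
Nonzero ⇒ not coplanar.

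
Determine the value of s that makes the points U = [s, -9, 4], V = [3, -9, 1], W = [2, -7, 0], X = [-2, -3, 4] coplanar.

Coplanarity ⇔ det[UV; UW; UX] = 0.
Expanding, this is linear in s: (-12)s + (24) = 0.
So s = 2.

2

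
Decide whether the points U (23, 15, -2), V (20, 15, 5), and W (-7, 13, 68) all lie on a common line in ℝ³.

UV = (-3, 0, 7), UW = (-30, -2, 70).
UV × UW = (14, 0, 6).
The cross product is nonzero, so the points do not lie on one line.

No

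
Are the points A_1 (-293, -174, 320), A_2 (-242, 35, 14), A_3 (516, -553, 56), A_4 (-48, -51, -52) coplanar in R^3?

With A_1 as base: A_1A_2 = (51, 209, -306), A_1A_3 = (809, -379, -264), A_1A_4 = (245, 123, -372).
A_1A_3 × A_1A_4 = (173460, 236268, 192362).
A_1A_2 · (A_1A_3 × A_1A_4) = -636300.
Since -636300 ≠ 0, the four points are not coplanar.

No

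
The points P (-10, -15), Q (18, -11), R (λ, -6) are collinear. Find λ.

The three points are collinear iff det[PQ; PR] = 0.
This determinant is linear in λ: (-4)λ + (212) = 0, so λ = 53.

53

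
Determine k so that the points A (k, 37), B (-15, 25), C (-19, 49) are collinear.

The three points are collinear iff det[AB; AC] = 0.
This determinant is linear in k: (-24)k + (-408) = 0, so k = -17.

-17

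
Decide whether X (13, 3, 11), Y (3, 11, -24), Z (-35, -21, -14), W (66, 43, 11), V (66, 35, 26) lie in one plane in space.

No

The plane through X, Y, Z has normal n = XY × XZ = (-1040, 1430, 624) and equation n·P = -2366.
Checking the remaining points: n·W = -286, n·V = -2366.
Since n·W = -286 ≠ -2366, W is off the plane and the points are not all coplanar.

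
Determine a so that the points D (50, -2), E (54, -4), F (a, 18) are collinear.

The three points are collinear iff det[DE; DF] = 0.
This determinant is linear in a: (2)a + (-20) = 0, so a = 10.

10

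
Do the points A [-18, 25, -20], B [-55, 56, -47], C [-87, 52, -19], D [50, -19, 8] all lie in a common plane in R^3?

With A as base: AB = (-37, 31, -27), AC = (-69, 27, 1), AD = (68, -44, 28).
AC × AD = (800, 2000, 1200).
AB · (AC × AD) = 0.
The scalar triple product vanishes, so the four points are coplanar.

Yes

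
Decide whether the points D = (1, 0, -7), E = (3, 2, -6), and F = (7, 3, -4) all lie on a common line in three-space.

No

DE = (2, 2, 1), DF = (6, 3, 3).
DE × DF = (3, 0, -6).
The cross product is nonzero, so the points do not lie on one line.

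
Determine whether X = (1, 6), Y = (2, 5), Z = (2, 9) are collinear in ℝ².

XY = (1, -1), XZ = (1, 3).
det[XY; XZ] = (1)(3) − (-1)(1) = 4.
The determinant is nonzero, so they are not collinear.

No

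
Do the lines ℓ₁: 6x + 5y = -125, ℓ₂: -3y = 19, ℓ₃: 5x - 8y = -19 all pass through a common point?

Intersecting ℓ₁ and ℓ₂: solving the 2×2 system gives (x, y) = (-140/9, -19/3).
Substitute into ℓ₃: (5)(-140/9) + (-8)(-19/3) = -244/9.
But ℓ₃ requires -19 ≠ -244/9, so the three lines have no common point.

No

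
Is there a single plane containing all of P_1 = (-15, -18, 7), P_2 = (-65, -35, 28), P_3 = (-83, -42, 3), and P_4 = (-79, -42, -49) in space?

Yes

With P_1 as base: P_1P_2 = (-50, -17, 21), P_1P_3 = (-68, -24, -4), P_1P_4 = (-64, -24, -56).
P_1P_3 × P_1P_4 = (1248, -3552, 96).
P_1P_2 · (P_1P_3 × P_1P_4) = 0.
The scalar triple product vanishes, so the four points are coplanar.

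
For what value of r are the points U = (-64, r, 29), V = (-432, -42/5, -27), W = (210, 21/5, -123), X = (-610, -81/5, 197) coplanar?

Coplanarity ⇔ det[UV; UW; UX] = 0.
Expanding, this is linear in r: (126720)r + (456192) = 0.
So r = -18/5.

-18/5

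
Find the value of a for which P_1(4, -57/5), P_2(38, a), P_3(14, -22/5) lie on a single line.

62/5

The three points are collinear iff det[P_1P_2; P_1P_3] = 0.
This determinant is linear in a: (-10)a + (124) = 0, so a = 62/5.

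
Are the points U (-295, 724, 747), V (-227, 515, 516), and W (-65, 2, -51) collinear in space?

No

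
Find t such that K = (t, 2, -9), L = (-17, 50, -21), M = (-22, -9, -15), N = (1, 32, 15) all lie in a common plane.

-17

The points are coplanar iff KL · (KM × KN) = 0.
Expanding, this is linear in t: (2016)t + (34272) = 0.
So t = -17.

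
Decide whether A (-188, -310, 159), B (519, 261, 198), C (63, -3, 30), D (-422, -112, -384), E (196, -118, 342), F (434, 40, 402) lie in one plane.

Yes

The plane through A, B, C has normal n = AB × AC = (-85632, 100992, 73728) and equation n·P = -3485952.
Checking the remaining points: n·D = -3485952, n·E = -3485952, n·F = -3485952.
All equal -3485952, so all 6 points lie in one plane.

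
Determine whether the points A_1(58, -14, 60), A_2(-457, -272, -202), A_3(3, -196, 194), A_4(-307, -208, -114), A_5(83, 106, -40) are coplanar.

Yes

The plane through A_1, A_2, A_3 has normal n = A_1A_2 × A_1A_3 = (-82256, 83420, 79540) and equation n·P = -1166328.
Checking the remaining points: n·A_4 = -1166328, n·A_5 = -1166328.
All equal -1166328, so all 5 points lie in one plane.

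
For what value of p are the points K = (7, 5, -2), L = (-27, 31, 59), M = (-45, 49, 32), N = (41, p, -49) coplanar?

The points are coplanar iff KL · (KM × KN) = 0.
Expanding, this is linear in p: (-2016)p + (-44352) = 0.
So p = -22.

-22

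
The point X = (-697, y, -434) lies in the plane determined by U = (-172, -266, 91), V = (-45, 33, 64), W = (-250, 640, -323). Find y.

Coplanarity requires UV · (UW × UX) = 0.
UV = (127, 299, -27), UW = (-78, 906, -414); the triple product is linear in y with coefficient 54684 and constant term -5960556.
Setting it to zero: y = 109.

109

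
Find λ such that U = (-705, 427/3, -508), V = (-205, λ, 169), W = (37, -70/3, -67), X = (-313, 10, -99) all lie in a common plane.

The points are coplanar iff UV · (UW × UX) = 0.
Expanding, this is linear in λ: (-130606)λ + (-8619996) = 0.
So λ = -66.

-66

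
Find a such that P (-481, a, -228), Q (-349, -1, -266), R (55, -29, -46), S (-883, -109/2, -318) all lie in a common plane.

Coplanarity ⇔ det[PQ; PR; PS] = 0.
Expanding, this is linear in a: (96472)a + (3231812) = 0.
So a = -67/2.

-67/2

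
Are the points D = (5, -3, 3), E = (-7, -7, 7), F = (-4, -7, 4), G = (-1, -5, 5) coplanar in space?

Yes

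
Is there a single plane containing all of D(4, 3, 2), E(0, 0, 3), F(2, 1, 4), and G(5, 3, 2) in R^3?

No

The four points are coplanar iff the 3×3 determinant with rows DE, DF, DG is zero.
Rows: (-4, -3, 1), (-2, -2, 2), (1, 0, 0).
Expanding along the first row: (-4)(0) − (-3)(-2) + (1)(2) = -4.
Nonzero ⇒ not coplanar.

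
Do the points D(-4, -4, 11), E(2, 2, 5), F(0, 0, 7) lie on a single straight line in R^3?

Yes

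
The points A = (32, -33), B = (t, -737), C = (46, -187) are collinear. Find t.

Collinearity: (B − A) must be parallel to (C − A) = (14, -154).
Cross-multiplying the components: (t − 32)·(-154) = (-704)·(14).
Solving gives t = 96.

96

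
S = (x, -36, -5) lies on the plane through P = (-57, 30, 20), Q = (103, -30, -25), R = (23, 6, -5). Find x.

A normal to the plane is n = PQ × PR = (420, 400, 960).
S lies in the plane iff n · PS = 0.
This gives (420)x + (-26460) = 0, so x = 63.

63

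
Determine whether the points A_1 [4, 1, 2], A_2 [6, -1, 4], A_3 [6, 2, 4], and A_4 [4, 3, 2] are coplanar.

The four points are coplanar iff the 3×3 determinant with rows A_1A_2, A_1A_3, A_1A_4 is zero.
Rows: (2, -2, 2), (2, 1, 2), (0, 2, 0).
Expanding along the first row: (2)(-4) − (-2)(0) + (2)(4) = 0.
Zero determinant ⇒ coplanar.

Yes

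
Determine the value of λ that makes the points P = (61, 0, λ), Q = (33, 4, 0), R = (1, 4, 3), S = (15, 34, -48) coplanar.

The points are coplanar iff PQ · (PR × PS) = 0.
Expanding, this is linear in λ: (960)λ + (-3840) = 0.
So λ = 4.

4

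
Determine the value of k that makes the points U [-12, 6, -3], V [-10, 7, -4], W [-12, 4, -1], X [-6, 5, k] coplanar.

Normal to plane UVW: n = (0, -4, -4); plane equation n·P = -12.
Requiring n·X = -12: (-4)k + (-20) = -12.
So k = -2.

-2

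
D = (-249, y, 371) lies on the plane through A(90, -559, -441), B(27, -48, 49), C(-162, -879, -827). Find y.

352

Coplanarity requires AB · (AC × AD) = 0.
AB = (-63, 511, 490), AC = (-252, -320, -386); the triple product is linear in y with coefficient -147798 and constant term 52024896.
Setting it to zero: y = 352.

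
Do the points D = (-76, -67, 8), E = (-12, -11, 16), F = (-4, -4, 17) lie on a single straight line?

Yes

DE = (64, 56, 8), DF = (72, 63, 9).
DE × DF = (0, 0, 0).
The cross product vanishes, so the three points are collinear.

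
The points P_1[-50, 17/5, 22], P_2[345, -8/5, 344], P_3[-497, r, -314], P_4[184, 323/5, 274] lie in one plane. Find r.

194/5

Coplanarity ⇔ det[P_1P_2; P_1P_3; P_1P_4] = 0.
Expanding, this is linear in r: (24192)r + (-4693248/5) = 0.
So r = 194/5.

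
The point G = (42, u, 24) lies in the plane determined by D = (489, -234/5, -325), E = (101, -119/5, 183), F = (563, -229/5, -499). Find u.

The plane through D, E, F has equation −4510x − 29920y − 2090z = -125884.
Substituting G: (-29920)u + (-239580) = -125884, so u = -19/5.

-19/5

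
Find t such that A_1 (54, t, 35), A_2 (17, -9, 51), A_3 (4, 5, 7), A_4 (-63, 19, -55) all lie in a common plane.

The points are coplanar iff A_1A_2 · (A_1A_3 × A_1A_4) = 0.
Expanding, this is linear in t: (-2142)t + (2142) = 0.
So t = 1.

1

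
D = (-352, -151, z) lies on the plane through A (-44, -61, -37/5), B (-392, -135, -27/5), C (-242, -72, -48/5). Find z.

The plane through A, B, C has equation (924/5)x − (5808/5)y − 10824z = 142824.
Substituting D: (-10824)z + (110352) = 142824, so z = -3.

-3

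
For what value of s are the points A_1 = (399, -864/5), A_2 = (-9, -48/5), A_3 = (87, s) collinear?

The three points are collinear iff det[A_1A_2; A_1A_3] = 0.
This determinant is linear in s: (-408)s + (-19584) = 0, so s = -48.

-48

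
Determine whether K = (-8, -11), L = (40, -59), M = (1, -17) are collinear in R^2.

KL = (48, -48), KM = (9, -6).
If collinear, KM would be a scalar multiple of KL. But (48)·(-6) ≠ (-48)·(9) (difference 144), so they are not parallel; the points are not collinear.

No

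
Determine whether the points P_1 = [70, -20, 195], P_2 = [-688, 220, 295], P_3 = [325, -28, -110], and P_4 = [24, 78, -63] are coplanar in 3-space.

A normal to the plane through P_1, P_2, P_3 is n = P_1P_2 × P_1P_3 = (-72400, -205690, -55136).
The plane has equation n·P = -11705720. For P_4: n·P_4 = -14307852.
-14307852 ≠ -11705720, so P_4 is off the plane.

No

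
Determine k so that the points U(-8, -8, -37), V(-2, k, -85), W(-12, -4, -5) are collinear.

-14

Direction UW = (-4, 4, 32). From the x-coordinate of V, the parameter along the line is τ = (-2 − (-8))/(-4) = -3/2.
Then k = (-8) + (-3/2)·(4) = -14.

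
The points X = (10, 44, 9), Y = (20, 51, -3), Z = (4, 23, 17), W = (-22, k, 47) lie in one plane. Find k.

30

Normal to plane XYZ: n = (-196, -8, -168); plane equation n·P = -3824.
Requiring n·W = -3824: (-8)k + (-3584) = -3824.
So k = 30.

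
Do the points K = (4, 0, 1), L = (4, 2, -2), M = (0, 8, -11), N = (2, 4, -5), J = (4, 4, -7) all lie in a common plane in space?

No

The plane through K, L, M has normal n = KL × KM = (0, 12, 8) and equation n·P = 8.
Checking the remaining points: n·N = 8, n·J = -8.
Since n·J = -8 ≠ 8, J is off the plane and the points are not all coplanar.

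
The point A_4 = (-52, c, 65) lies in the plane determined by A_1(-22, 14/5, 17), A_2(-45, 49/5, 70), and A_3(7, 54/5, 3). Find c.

26/5

The plane through A_1, A_2, A_3 has equation −522x + 1215y − 387z = 8307.
Substituting A_4: (1215)c + (1989) = 8307, so c = 26/5.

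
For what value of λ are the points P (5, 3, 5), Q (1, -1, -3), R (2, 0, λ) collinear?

Direction PQ = (-4, -4, -8). From the x-coordinate of R, the parameter along the line is τ = (2 − 5)/(-4) = 3/4.
Then λ = 5 + 3/4·(-8) = -1.

-1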